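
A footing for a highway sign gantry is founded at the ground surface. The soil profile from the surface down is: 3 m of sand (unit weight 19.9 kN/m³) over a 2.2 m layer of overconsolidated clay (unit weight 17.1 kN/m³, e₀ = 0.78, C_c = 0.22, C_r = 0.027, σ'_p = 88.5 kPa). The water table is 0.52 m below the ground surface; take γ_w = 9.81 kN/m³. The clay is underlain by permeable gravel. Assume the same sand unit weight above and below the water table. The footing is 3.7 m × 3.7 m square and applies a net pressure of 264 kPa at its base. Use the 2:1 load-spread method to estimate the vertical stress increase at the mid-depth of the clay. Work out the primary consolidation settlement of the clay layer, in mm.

S_c ≈ 28 mm

Mid-depth of clay below the ground surface: z = 3 + 2.2/2 = 4.1 m.
Total vertical stress at mid-clay: σ_v = 19.9×3 + 17.1×1.1 = 78.51 kPa.
Pore pressure: u = 9.81×(4.1 − 0.52) = 35.12 kPa.
Initial effective stress: σ'_0 = σ_v − u = 78.51 − 35.12 = 43.39 kPa.
Stress increase at mid-clay by the 2:1 spreading method:
Δσ = qBL/((B+z)(L+z)) = 264×3.7×3.7/((3.7+4.1)(3.7+4.1)) = 59.404 kPa
Final effective stress: σ'_f = 43.39 + 59.404 = 102.79 kPa.
σ'_f = 102.79 > σ'_p = 88.5 kPa, so the stress path crosses the preconsolidation pressure — recompression up to σ'_p, then virgin compression beyond:
S_c = H/(1+e₀)·[C_r·log₁₀(σ'_p/σ'_0) + C_c·log₁₀(σ'_f/σ'_p)]
    = 2.2/1.78 × [0.027×log₁₀(88.5/43.39) + 0.22×log₁₀(102.79/88.5)]
    = 1.236 × [0.0083579 + 0.014302] = 0.02801 m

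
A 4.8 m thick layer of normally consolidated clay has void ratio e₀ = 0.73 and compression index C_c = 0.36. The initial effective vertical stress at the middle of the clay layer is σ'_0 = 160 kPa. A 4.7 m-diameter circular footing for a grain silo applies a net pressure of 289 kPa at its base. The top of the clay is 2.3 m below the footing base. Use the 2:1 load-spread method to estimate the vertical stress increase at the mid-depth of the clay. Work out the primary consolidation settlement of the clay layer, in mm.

Mid-depth of clay below the footing base: z = 2.3 + 4.8/2 = 4.7 m.
Stress increase at mid-clay by the 2:1 spreading method:
Δσ ≈ qD²/(D+z)² = 289×4.7²/(4.7+4.7)² = 72.25 kPa
Final effective stress: σ'_f = σ'_0 + Δσ = 160 + 72.25 = 232.25 kPa.
Normally consolidated clay, so the full stress increment lies on the virgin compression line:
S_c = C_c·H/(1+e₀)·log₁₀(σ'_f/σ'_0) = 0.36×4.8/(1+0.73)×log₁₀(232.25/160)
    = 0.99884 × 0.16184 = 0.1617 m

S_c ≈ 162 mm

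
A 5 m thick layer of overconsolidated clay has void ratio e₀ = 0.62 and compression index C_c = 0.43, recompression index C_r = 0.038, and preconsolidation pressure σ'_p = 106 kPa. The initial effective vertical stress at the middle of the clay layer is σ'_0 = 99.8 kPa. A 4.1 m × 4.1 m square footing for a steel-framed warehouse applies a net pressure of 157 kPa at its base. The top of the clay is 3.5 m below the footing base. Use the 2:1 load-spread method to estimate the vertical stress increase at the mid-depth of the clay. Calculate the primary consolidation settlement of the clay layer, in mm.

Mid-depth of clay below the footing base: z = 3.5 + 5/2 = 6 m.
Stress increase at mid-clay by the 2:1 spreading method:
Δσ = qBL/((B+z)(L+z)) = 157×4.1×4.1/((4.1+6)(4.1+6)) = 25.872 kPa
Final effective stress: σ'_f = 99.8 + 25.872 = 125.67 kPa.
σ'_f = 125.67 > σ'_p = 106 kPa, so the stress path crosses the preconsolidation pressure — recompression up to σ'_p, then virgin compression beyond:
S_c = H/(1+e₀)·[C_r·log₁₀(σ'_p/σ'_0) + C_c·log₁₀(σ'_f/σ'_p)]
    = 5/1.62 × [0.038×log₁₀(106/99.8) + 0.43×log₁₀(125.67/106)]
    = 3.0864 × [0.00099466 + 0.031788] = 0.1012 m

S_c ≈ 101 mm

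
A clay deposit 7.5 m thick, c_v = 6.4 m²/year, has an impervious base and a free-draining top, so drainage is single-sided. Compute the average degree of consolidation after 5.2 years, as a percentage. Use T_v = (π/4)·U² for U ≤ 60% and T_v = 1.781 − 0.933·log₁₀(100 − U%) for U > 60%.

U ≈ 81.2 %

Drainage path length: H_d = H = 7.5 m (single drainage).
T_v = c_v·t/H_d² = 6.4×5.2/7.5² = 0.59164.
T_v = 0.59164 corresponds to the U > 60% branch:
U = 1 − 10^((1.781 − T_v)/0.933)/100 = 0.8117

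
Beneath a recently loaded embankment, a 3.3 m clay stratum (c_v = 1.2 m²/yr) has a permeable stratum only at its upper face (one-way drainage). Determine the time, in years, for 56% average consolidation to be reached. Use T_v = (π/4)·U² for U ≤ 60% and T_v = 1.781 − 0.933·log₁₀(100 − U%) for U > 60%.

Drainage path length: H_d = H = 3.3 m (single drainage).
U ≤ 60%: T_v = (π/4)·U² = (π/4)×0.56² = 0.2463.
t = T_v·H_d²/c_v = 0.2463×3.3²/1.2 = 2.235 years.

t ≈ 2.24 years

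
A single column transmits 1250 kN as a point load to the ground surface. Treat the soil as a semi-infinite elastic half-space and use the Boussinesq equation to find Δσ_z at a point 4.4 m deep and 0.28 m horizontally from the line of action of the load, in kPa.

Δσ_z ≈ 30.5 kPa

Boussinesq vertical stress below a point load on an elastic half-space:
Δσ_z = 3P/(2πz²) · [1 + (r/z)²]^(−5/2)
r/z = 0.28/4.4 = 0.063636; [1+(r/z)²]^(−5/2) = 0.98995.
Δσ_z = 3×1250/(2π×4.4²) × 0.98995 = 30.828 × 0.98995 = 30.52 kPa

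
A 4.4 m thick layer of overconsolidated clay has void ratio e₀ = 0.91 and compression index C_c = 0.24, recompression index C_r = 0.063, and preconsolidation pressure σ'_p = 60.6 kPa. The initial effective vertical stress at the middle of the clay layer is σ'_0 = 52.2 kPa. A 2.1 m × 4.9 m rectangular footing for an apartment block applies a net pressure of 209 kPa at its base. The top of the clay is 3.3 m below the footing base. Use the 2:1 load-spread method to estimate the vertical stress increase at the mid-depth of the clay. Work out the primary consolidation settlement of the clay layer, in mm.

S_c ≈ 74.3 mm

Mid-depth of clay below the footing base: z = 3.3 + 4.4/2 = 5.5 m.
Stress increase at mid-clay by the 2:1 spreading method:
Δσ = qBL/((B+z)(L+z)) = 209×2.1×4.9/((2.1+5.5)(4.9+5.5)) = 27.209 kPa
Final effective stress: σ'_f = 52.2 + 27.209 = 79.409 kPa.
σ'_f = 79.409 > σ'_p = 60.6 kPa, so the stress path crosses the preconsolidation pressure — recompression up to σ'_p, then virgin compression beyond:
S_c = H/(1+e₀)·[C_r·log₁₀(σ'_p/σ'_0) + C_c·log₁₀(σ'_f/σ'_p)]
    = 4.4/1.91 × [0.063×log₁₀(60.6/52.2) + 0.24×log₁₀(79.409/60.6)]
    = 2.3037 × [0.0040825 + 0.028175] = 0.07431 m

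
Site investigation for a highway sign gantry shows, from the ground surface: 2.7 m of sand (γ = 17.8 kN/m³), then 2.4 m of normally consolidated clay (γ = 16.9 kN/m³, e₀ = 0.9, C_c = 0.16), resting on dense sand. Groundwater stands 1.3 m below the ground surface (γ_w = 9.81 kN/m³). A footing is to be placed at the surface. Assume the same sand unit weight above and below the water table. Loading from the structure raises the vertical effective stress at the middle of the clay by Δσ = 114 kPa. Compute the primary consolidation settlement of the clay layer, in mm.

Mid-depth of clay below the ground surface: z = 2.7 + 2.4/2 = 3.9 m.
Total vertical stress at mid-clay: σ_v = 17.8×2.7 + 16.9×1.2 = 68.34 kPa.
Pore pressure: u = 9.81×(3.9 − 1.3) = 25.506 kPa.
Initial effective stress: σ'_0 = σ_v − u = 68.34 − 25.506 = 42.834 kPa.
Final effective stress: σ'_f = σ'_0 + Δσ = 42.834 + 114 = 156.83 kPa.
Normally consolidated clay, so the full stress increment lies on the virgin compression line:
S_c = C_c·H/(1+e₀)·log₁₀(σ'_f/σ'_0) = 0.16×2.4/(1+0.9)×log₁₀(156.83/42.834)
    = 0.20211 × 0.56364 = 0.1139 m

S_c ≈ 114 mm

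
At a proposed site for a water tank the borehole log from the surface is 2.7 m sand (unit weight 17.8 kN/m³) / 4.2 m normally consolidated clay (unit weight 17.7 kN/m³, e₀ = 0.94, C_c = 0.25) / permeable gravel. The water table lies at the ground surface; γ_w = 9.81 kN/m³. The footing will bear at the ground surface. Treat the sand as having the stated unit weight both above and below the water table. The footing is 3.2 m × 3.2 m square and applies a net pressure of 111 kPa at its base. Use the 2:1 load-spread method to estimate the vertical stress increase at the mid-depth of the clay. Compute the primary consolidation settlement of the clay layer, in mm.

Mid-depth of clay below the ground surface: z = 2.7 + 4.2/2 = 4.8 m.
Total vertical stress at mid-clay: σ_v = 17.8×2.7 + 17.7×2.1 = 85.23 kPa.
Pore pressure: u = 9.81×(4.8 − 0) = 47.088 kPa.
Initial effective stress: σ'_0 = σ_v − u = 85.23 − 47.088 = 38.142 kPa.
Stress increase at mid-clay by the 2:1 spreading method:
Δσ = qBL/((B+z)(L+z)) = 111×3.2×3.2/((3.2+4.8)(3.2+4.8)) = 17.76 kPa
Final effective stress: σ'_f = σ'_0 + Δσ = 38.142 + 17.76 = 55.902 kPa.
Normally consolidated clay, so the full stress increment lies on the virgin compression line:
S_c = C_c·H/(1+e₀)·log₁₀(σ'_f/σ'_0) = 0.25×4.2/(1+0.94)×log₁₀(55.902/38.142)
    = 0.54124 × 0.16602 = 0.08986 m

S_c ≈ 89.9 mm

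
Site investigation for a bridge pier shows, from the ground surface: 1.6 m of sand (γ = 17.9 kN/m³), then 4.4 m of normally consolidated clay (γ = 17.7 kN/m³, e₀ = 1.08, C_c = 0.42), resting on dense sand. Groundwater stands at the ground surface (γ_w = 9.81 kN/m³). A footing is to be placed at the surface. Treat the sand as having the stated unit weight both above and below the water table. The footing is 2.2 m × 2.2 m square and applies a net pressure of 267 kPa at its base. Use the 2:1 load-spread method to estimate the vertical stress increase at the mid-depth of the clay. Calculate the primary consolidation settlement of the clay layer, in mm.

Mid-depth of clay below the ground surface: z = 1.6 + 4.4/2 = 3.8 m.
Total vertical stress at mid-clay: σ_v = 17.9×1.6 + 17.7×2.2 = 67.58 kPa.
Pore pressure: u = 9.81×(3.8 − 0) = 37.278 kPa.
Initial effective stress: σ'_0 = σ_v − u = 67.58 − 37.278 = 30.302 kPa.
Stress increase at mid-clay by the 2:1 spreading method:
Δσ = qBL/((B+z)(L+z)) = 267×2.2×2.2/((2.2+3.8)(2.2+3.8)) = 35.897 kPa
Final effective stress: σ'_f = σ'_0 + Δσ = 30.302 + 35.897 = 66.199 kPa.
Normally consolidated clay, so the full stress increment lies on the virgin compression line:
S_c = C_c·H/(1+e₀)·log₁₀(σ'_f/σ'_0) = 0.42×4.4/(1+1.08)×log₁₀(66.199/30.302)
    = 0.88846 × 0.33938 = 0.3015 m

S_c ≈ 302 mm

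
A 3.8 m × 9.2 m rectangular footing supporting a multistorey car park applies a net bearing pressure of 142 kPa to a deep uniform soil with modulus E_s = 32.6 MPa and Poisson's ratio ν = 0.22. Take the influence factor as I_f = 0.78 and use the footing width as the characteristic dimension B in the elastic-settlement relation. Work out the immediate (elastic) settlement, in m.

S_e ≈ 0.0123 m

Immediate (elastic) settlement: S_e = q·B·(1−ν²)/E_s · I_f.
E_s = 32.6 MPa = 32600 kPa.
S_e = 142 × 3.8 × (1 − 0.22²) / 32600 × 0.78
    = 142 × 3.8 × 0.9516 / 32600 × 0.78
    = 0.01229 m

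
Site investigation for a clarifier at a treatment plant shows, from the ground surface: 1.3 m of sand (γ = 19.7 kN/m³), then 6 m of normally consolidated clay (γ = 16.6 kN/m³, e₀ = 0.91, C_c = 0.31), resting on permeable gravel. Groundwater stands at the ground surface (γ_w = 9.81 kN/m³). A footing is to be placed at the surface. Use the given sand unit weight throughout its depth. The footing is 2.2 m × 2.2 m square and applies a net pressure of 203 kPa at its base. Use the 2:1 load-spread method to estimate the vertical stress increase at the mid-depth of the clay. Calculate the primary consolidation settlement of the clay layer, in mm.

Mid-depth of clay below the ground surface: z = 1.3 + 6/2 = 4.3 m.
Total vertical stress at mid-clay: σ_v = 19.7×1.3 + 16.6×3 = 75.41 kPa.
Pore pressure: u = 9.81×(4.3 − 0) = 42.183 kPa.
Initial effective stress: σ'_0 = σ_v − u = 75.41 − 42.183 = 33.227 kPa.
Stress increase at mid-clay by the 2:1 spreading method:
Δσ = qBL/((B+z)(L+z)) = 203×2.2×2.2/((2.2+4.3)(2.2+4.3)) = 23.255 kPa
Final effective stress: σ'_f = σ'_0 + Δσ = 33.227 + 23.255 = 56.482 kPa.
Normally consolidated clay, so the full stress increment lies on the virgin compression line:
S_c = C_c·H/(1+e₀)·log₁₀(σ'_f/σ'_0) = 0.31×6/(1+0.91)×log₁₀(56.482/33.227)
    = 0.97382 × 0.23042 = 0.2244 m

S_c ≈ 224 mm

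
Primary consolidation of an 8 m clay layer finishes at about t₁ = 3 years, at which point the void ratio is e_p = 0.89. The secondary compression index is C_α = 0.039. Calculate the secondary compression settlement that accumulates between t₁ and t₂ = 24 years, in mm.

Secondary compression: S_s = C_α·H/(1+e_p)·log₁₀(t₂/t₁)
S_s = 0.039×8/(1+0.89)×log₁₀(24/3)
    = 0.1651 × 0.9031 = 0.1491 m

S_s ≈ 149 mm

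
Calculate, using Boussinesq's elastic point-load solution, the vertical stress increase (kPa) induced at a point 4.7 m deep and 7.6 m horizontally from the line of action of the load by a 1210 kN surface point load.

Boussinesq vertical stress below a point load on an elastic half-space:
Δσ_z = 3P/(2πz²) · [1 + (r/z)²]^(−5/2)
r/z = 7.6/4.7 = 1.617; [1+(r/z)²]^(−5/2) = 0.040253.
Δσ_z = 3×1210/(2π×4.7²) × 0.040253 = 26.154 × 0.040253 = 1.053 kPa

Δσ_z ≈ 1.05 kPa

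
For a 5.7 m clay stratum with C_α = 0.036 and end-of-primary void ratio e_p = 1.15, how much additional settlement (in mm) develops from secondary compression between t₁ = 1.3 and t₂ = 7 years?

Secondary compression: S_s = C_α·H/(1+e_p)·log₁₀(t₂/t₁)
S_s = 0.036×5.7/(1+1.15)×log₁₀(7/1.3)
    = 0.09544 × 0.7312 = 0.06978 m

S_s ≈ 69.8 mm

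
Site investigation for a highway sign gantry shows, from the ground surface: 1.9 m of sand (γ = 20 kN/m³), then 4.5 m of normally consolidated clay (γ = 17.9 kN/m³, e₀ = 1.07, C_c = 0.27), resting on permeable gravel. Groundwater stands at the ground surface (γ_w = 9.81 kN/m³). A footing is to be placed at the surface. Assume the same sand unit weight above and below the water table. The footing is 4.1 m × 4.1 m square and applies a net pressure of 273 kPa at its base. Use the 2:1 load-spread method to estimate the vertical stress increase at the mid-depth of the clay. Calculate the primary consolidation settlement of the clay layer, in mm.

Mid-depth of clay below the ground surface: z = 1.9 + 4.5/2 = 4.15 m.
Total vertical stress at mid-clay: σ_v = 20×1.9 + 17.9×2.25 = 78.275 kPa.
Pore pressure: u = 9.81×(4.15 − 0) = 40.712 kPa.
Initial effective stress: σ'_0 = σ_v − u = 78.275 − 40.712 = 37.563 kPa.
Stress increase at mid-clay by the 2:1 spreading method:
Δσ = qBL/((B+z)(L+z)) = 273×4.1×4.1/((4.1+4.15)(4.1+4.15)) = 67.425 kPa
Final effective stress: σ'_f = σ'_0 + Δσ = 37.563 + 67.425 = 104.99 kPa.
Normally consolidated clay, so the full stress increment lies on the virgin compression line:
S_c = C_c·H/(1+e₀)·log₁₀(σ'_f/σ'_0) = 0.27×4.5/(1+1.07)×log₁₀(104.99/37.563)
    = 0.58696 × 0.44639 = 0.262 m

S_c ≈ 262 mm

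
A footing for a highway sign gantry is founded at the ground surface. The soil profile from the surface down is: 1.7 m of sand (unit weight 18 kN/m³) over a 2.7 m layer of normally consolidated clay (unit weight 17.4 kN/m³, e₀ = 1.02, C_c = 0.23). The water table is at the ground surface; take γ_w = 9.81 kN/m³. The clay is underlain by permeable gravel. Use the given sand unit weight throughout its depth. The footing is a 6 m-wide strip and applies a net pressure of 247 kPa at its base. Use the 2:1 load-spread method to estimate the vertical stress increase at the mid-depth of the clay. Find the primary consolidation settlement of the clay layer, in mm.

Mid-depth of clay below the ground surface: z = 1.7 + 2.7/2 = 3.05 m.
Total vertical stress at mid-clay: σ_v = 18×1.7 + 17.4×1.35 = 54.09 kPa.
Pore pressure: u = 9.81×(3.05 − 0) = 29.921 kPa.
Initial effective stress: σ'_0 = σ_v − u = 54.09 − 29.921 = 24.169 kPa.
Stress increase at mid-clay by the 2:1 spreading method:
Δσ = qB/(B+z) = 247×6/(6+3.05) = 163.76 kPa
Final effective stress: σ'_f = σ'_0 + Δσ = 24.169 + 163.76 = 187.93 kPa.
Normally consolidated clay, so the full stress increment lies on the virgin compression line:
S_c = C_c·H/(1+e₀)·log₁₀(σ'_f/σ'_0) = 0.23×2.7/(1+1.02)×log₁₀(187.93/24.169)
    = 0.30743 × 0.89074 = 0.2738 m

S_c ≈ 274 mm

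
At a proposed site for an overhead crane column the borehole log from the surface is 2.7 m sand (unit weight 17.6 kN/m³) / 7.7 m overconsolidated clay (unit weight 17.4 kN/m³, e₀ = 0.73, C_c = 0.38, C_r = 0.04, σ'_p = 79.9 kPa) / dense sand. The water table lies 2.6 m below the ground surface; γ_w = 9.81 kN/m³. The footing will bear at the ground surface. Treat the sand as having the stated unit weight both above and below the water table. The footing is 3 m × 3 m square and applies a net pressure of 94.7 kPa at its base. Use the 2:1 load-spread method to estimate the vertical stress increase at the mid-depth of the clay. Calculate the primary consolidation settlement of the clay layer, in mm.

Mid-depth of clay below the ground surface: z = 2.7 + 7.7/2 = 6.55 m.
Total vertical stress at mid-clay: σ_v = 17.6×2.7 + 17.4×3.85 = 114.51 kPa.
Pore pressure: u = 9.81×(6.55 − 2.6) = 38.75 kPa.
Initial effective stress: σ'_0 = σ_v − u = 114.51 − 38.75 = 75.76 kPa.
Stress increase at mid-clay by the 2:1 spreading method:
Δσ = qBL/((B+z)(L+z)) = 94.7×3×3/((3+6.55)(3+6.55)) = 9.3451 kPa
Final effective stress: σ'_f = 75.76 + 9.3451 = 85.105 kPa.
σ'_f = 85.105 > σ'_p = 79.9 kPa, so the stress path crosses the preconsolidation pressure — recompression up to σ'_p, then virgin compression beyond:
S_c = H/(1+e₀)·[C_r·log₁₀(σ'_p/σ'_0) + C_c·log₁₀(σ'_f/σ'_p)]
    = 7.7/1.73 × [0.04×log₁₀(79.9/75.76) + 0.38×log₁₀(85.105/79.9)]
    = 4.4509 × [0.00092427 + 0.010415] = 0.05047 m

S_c ≈ 50.5 mm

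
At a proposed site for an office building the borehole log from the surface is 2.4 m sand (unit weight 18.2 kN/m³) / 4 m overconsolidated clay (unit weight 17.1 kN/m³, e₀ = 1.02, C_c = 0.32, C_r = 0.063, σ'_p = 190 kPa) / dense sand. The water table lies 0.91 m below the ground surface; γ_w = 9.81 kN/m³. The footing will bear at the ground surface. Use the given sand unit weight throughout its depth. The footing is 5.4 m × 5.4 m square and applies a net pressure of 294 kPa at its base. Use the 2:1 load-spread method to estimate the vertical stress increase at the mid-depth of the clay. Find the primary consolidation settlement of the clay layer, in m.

S_c ≈ 0.0603 m

Mid-depth of clay below the ground surface: z = 2.4 + 4/2 = 4.4 m.
Total vertical stress at mid-clay: σ_v = 18.2×2.4 + 17.1×2 = 77.88 kPa.
Pore pressure: u = 9.81×(4.4 − 0.91) = 34.237 kPa.
Initial effective stress: σ'_0 = σ_v − u = 77.88 − 34.237 = 43.643 kPa.
Stress increase at mid-clay by the 2:1 spreading method:
Δσ = qBL/((B+z)(L+z)) = 294×5.4×5.4/((5.4+4.4)(5.4+4.4)) = 89.265 kPa
Final effective stress: σ'_f = 43.643 + 89.265 = 132.91 kPa.
σ'_f = 132.91 ≤ σ'_p = 190 kPa, so the clay remains overconsolidated and only the recompression index applies:
S_c = C_r·H/(1+e₀)·log₁₀(σ'_f/σ'_0) = 0.063×4/2.02×log₁₀(132.91/43.643)
    = 0.12475 × 0.48364 = 0.06034 m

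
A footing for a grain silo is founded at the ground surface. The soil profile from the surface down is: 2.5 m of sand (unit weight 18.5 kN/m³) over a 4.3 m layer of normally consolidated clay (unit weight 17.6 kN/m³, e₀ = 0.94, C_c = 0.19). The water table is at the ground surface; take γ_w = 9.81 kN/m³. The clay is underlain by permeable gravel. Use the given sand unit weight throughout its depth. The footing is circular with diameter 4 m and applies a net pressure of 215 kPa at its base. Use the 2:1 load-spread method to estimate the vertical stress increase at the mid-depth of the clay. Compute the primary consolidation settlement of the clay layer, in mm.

Mid-depth of clay below the ground surface: z = 2.5 + 4.3/2 = 4.65 m.
Total vertical stress at mid-clay: σ_v = 18.5×2.5 + 17.6×2.15 = 84.09 kPa.
Pore pressure: u = 9.81×(4.65 − 0) = 45.617 kPa.
Initial effective stress: σ'_0 = σ_v − u = 84.09 − 45.617 = 38.473 kPa.
Stress increase at mid-clay by the 2:1 spreading method:
Δσ ≈ qD²/(D+z)² = 215×4²/(4+4.65)² = 45.975 kPa
Final effective stress: σ'_f = σ'_0 + Δσ = 38.473 + 45.975 = 84.448 kPa.
Normally consolidated clay, so the full stress increment lies on the virgin compression line:
S_c = C_c·H/(1+e₀)·log₁₀(σ'_f/σ'_0) = 0.19×4.3/(1+0.94)×log₁₀(84.448/38.473)
    = 0.42113 × 0.34143 = 0.1438 m

S_c ≈ 144 mm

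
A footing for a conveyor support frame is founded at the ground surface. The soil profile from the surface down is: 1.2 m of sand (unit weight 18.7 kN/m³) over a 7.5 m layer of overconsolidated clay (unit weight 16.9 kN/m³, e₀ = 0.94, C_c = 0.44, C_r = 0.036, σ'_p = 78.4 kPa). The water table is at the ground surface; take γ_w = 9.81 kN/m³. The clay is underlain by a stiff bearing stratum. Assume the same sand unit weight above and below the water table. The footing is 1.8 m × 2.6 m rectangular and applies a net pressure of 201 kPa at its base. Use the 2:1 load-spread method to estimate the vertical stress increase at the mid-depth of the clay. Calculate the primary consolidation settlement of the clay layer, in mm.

S_c ≈ 24.3 mm

Mid-depth of clay below the ground surface: z = 1.2 + 7.5/2 = 4.95 m.
Total vertical stress at mid-clay: σ_v = 18.7×1.2 + 16.9×3.75 = 85.815 kPa.
Pore pressure: u = 9.81×(4.95 − 0) = 48.56 kPa.
Initial effective stress: σ'_0 = σ_v − u = 85.815 − 48.56 = 37.255 kPa.
Stress increase at mid-clay by the 2:1 spreading method:
Δσ = qBL/((B+z)(L+z)) = 201×1.8×2.6/((1.8+4.95)(2.6+4.95)) = 18.458 kPa
Final effective stress: σ'_f = 37.255 + 18.458 = 55.713 kPa.
σ'_f = 55.713 ≤ σ'_p = 78.4 kPa, so the clay remains overconsolidated and only the recompression index applies:
S_c = C_r·H/(1+e₀)·log₁₀(σ'_f/σ'_0) = 0.036×7.5/1.94×log₁₀(55.713/37.255)
    = 0.13918 × 0.17477 = 0.02432 m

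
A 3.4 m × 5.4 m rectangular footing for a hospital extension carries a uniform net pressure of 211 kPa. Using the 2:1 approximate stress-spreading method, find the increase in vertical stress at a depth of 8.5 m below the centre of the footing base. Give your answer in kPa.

Δσ_z ≈ 23.4 kPa

By the 2:1 method the load spreads at 1 horizontal : 2 vertical, so at depth z the loaded area has grown by z in each plan dimension:
Δσ = qBL/((B+z)(L+z)) = 211×3.4×5.4/((3.4+8.5)(5.4+8.5)) = 23.42 kPa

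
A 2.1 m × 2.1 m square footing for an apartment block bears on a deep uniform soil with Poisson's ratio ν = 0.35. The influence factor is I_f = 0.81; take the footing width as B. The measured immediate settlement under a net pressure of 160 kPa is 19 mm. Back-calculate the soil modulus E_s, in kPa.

E_s ≈ 12600 kPa

S_e = q·B·(1−ν²)/E_s · I_f  ⇒  E_s = q·B·(1−ν²)·I_f / S_e.
E_s = 160 × 2.1 × 0.8775 × 0.81 / 0.019 = 12570 kPa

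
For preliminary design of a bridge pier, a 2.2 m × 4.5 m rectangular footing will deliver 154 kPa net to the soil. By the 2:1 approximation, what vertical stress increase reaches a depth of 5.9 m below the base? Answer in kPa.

Δσ_z ≈ 18.1 kPa

By the 2:1 method the load spreads at 1 horizontal : 2 vertical, so at depth z the loaded area has grown by z in each plan dimension:
Δσ = qBL/((B+z)(L+z)) = 154×2.2×4.5/((2.2+5.9)(4.5+5.9)) = 18.098 kPa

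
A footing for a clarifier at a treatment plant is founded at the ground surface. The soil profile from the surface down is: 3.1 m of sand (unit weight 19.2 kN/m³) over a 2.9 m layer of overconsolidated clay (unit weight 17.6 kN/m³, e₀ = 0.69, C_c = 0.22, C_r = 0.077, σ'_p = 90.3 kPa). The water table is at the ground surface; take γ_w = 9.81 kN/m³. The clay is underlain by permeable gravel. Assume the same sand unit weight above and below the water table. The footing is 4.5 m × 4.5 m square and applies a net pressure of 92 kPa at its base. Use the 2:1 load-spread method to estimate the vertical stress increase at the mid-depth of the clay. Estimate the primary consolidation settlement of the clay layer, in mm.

S_c ≈ 25.6 mm

Mid-depth of clay below the ground surface: z = 3.1 + 2.9/2 = 4.55 m.
Total vertical stress at mid-clay: σ_v = 19.2×3.1 + 17.6×1.45 = 85.04 kPa.
Pore pressure: u = 9.81×(4.55 − 0) = 44.636 kPa.
Initial effective stress: σ'_0 = σ_v − u = 85.04 − 44.636 = 40.404 kPa.
Stress increase at mid-clay by the 2:1 spreading method:
Δσ = qBL/((B+z)(L+z)) = 92×4.5×4.5/((4.5+4.55)(4.5+4.55)) = 22.747 kPa
Final effective stress: σ'_f = 40.404 + 22.747 = 63.151 kPa.
σ'_f = 63.151 ≤ σ'_p = 90.3 kPa, so the clay remains overconsolidated and only the recompression index applies:
S_c = C_r·H/(1+e₀)·log₁₀(σ'_f/σ'_0) = 0.077×2.9/1.69×log₁₀(63.151/40.404)
    = 0.13213 × 0.19396 = 0.02563 m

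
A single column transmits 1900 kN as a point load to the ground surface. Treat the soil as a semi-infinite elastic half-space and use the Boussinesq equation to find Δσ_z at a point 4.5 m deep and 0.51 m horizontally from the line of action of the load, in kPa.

Boussinesq vertical stress below a point load on an elastic half-space:
Δσ_z = 3P/(2πz²) · [1 + (r/z)²]^(−5/2)
r/z = 0.51/4.5 = 0.11333; [1+(r/z)²]^(−5/2) = 0.9686.
Δσ_z = 3×1900/(2π×4.5²) × 0.9686 = 44.799 × 0.9686 = 43.39 kPa

Δσ_z ≈ 43.4 kPa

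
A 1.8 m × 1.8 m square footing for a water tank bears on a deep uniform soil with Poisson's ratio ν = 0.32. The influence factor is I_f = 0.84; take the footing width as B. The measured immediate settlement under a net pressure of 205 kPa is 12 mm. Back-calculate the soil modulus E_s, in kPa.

E_s ≈ 23200 kPa

S_e = q·B·(1−ν²)/E_s · I_f  ⇒  E_s = q·B·(1−ν²)·I_f / S_e.
E_s = 205 × 1.8 × 0.8976 × 0.84 / 0.012 = 23190 kPa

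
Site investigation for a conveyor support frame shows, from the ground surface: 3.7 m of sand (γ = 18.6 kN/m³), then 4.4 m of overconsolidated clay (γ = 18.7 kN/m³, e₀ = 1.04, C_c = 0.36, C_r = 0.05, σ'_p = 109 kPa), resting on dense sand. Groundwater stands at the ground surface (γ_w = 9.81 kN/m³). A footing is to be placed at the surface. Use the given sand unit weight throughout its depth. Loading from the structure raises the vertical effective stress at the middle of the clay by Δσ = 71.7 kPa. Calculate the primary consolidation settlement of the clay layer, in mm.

S_c ≈ 77.5 mm

Mid-depth of clay below the ground surface: z = 3.7 + 4.4/2 = 5.9 m.
Total vertical stress at mid-clay: σ_v = 18.6×3.7 + 18.7×2.2 = 109.96 kPa.
Pore pressure: u = 9.81×(5.9 − 0) = 57.879 kPa.
Initial effective stress: σ'_0 = σ_v − u = 109.96 − 57.879 = 52.081 kPa.
Final effective stress: σ'_f = 52.081 + 71.7 = 123.78 kPa.
σ'_f = 123.78 > σ'_p = 109 kPa, so the stress path crosses the preconsolidation pressure — recompression up to σ'_p, then virgin compression beyond:
S_c = H/(1+e₀)·[C_r·log₁₀(σ'_p/σ'_0) + C_c·log₁₀(σ'_f/σ'_p)]
    = 4.4/2.04 × [0.05×log₁₀(109/52.081) + 0.36×log₁₀(123.78/109)]
    = 2.1569 × [0.016037 + 0.019881] = 0.07747 m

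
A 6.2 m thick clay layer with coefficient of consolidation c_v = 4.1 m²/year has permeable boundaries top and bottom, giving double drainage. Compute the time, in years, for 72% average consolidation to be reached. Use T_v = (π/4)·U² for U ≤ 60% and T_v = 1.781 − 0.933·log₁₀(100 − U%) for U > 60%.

t ≈ 1.01 years

Drainage path length: H_d = H/2 = 3.1 m (double drainage).
U > 60%: T_v = 1.781 − 0.933·log₁₀(100 − 72) = 0.4308.
t = T_v·H_d²/c_v = 0.4308×3.1²/4.1 = 1.01 years.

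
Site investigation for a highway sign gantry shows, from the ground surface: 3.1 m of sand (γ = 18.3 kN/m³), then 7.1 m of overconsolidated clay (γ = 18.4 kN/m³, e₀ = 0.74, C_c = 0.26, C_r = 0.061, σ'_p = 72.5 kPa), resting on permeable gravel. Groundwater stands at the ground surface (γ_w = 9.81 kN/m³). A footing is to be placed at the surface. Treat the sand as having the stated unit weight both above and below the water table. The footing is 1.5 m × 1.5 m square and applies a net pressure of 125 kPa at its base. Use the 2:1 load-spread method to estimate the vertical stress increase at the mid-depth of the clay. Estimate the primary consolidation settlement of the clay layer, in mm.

S_c ≈ 7.77 mm

Mid-depth of clay below the ground surface: z = 3.1 + 7.1/2 = 6.65 m.
Total vertical stress at mid-clay: σ_v = 18.3×3.1 + 18.4×3.55 = 122.05 kPa.
Pore pressure: u = 9.81×(6.65 − 0) = 65.237 kPa.
Initial effective stress: σ'_0 = σ_v − u = 122.05 − 65.237 = 56.813 kPa.
Stress increase at mid-clay by the 2:1 spreading method:
Δσ = qBL/((B+z)(L+z)) = 125×1.5×1.5/((1.5+6.65)(1.5+6.65)) = 4.2343 kPa
Final effective stress: σ'_f = 56.813 + 4.2343 = 61.047 kPa.
σ'_f = 61.047 ≤ σ'_p = 72.5 kPa, so the clay remains overconsolidated and only the recompression index applies:
S_c = C_r·H/(1+e₀)·log₁₀(σ'_f/σ'_0) = 0.061×7.1/1.74×log₁₀(61.047/56.813)
    = 0.24891 × 0.031217 = 0.00777 m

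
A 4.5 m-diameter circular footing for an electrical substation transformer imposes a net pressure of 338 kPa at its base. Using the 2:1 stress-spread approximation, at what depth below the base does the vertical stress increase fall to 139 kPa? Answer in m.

2:1 spreading — at depth z the loaded area has grown by z in each plan dimension:
qD²/(D+z)² = Δσ_z ⇒ z = D(√(q/Δσ_z) − 1) = 4.5×(√(338/139) − 1) = 2.517 m

z ≈ 2.52 m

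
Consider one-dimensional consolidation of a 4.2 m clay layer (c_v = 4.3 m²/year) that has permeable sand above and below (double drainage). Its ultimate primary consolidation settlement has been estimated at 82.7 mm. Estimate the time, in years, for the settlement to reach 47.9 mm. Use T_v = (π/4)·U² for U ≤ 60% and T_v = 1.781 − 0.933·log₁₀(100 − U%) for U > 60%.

Drainage path length: H_d = H/2 = 2.1 m (double drainage).
U = S(t)/S_ult = 47.9/82.7 = 0.5792.
U ≤ 60%: T_v = (π/4)·U² = (π/4)×0.5792² = 0.26348.
t = T_v·H_d²/c_v = 0.26348×2.1²/4.3 = 0.2702 years.

t ≈ 0.27 years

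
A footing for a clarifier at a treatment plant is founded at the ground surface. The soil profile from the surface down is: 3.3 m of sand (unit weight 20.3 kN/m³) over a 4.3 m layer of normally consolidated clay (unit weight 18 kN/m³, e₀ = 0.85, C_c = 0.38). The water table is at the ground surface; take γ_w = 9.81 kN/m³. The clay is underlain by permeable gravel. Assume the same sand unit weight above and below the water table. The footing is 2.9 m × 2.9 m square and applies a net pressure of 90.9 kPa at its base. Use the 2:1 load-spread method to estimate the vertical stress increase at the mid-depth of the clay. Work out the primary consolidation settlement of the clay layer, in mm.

Mid-depth of clay below the ground surface: z = 3.3 + 4.3/2 = 5.45 m.
Total vertical stress at mid-clay: σ_v = 20.3×3.3 + 18×2.15 = 105.69 kPa.
Pore pressure: u = 9.81×(5.45 − 0) = 53.465 kPa.
Initial effective stress: σ'_0 = σ_v − u = 105.69 − 53.465 = 52.225 kPa.
Stress increase at mid-clay by the 2:1 spreading method:
Δσ = qBL/((B+z)(L+z)) = 90.9×2.9×2.9/((2.9+5.45)(2.9+5.45)) = 10.964 kPa
Final effective stress: σ'_f = σ'_0 + Δσ = 52.225 + 10.964 = 63.189 kPa.
Normally consolidated clay, so the full stress increment lies on the virgin compression line:
S_c = C_c·H/(1+e₀)·log₁₀(σ'_f/σ'_0) = 0.38×4.3/(1+0.85)×log₁₀(63.189/52.225)
    = 0.88324 × 0.082763 = 0.0731 m

S_c ≈ 73.1 mm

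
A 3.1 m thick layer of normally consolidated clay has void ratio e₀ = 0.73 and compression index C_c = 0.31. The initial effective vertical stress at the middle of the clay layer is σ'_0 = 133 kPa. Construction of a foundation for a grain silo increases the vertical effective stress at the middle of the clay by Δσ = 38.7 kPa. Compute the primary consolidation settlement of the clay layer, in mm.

S_c ≈ 61.6 mm

Final effective stress: σ'_f = σ'_0 + Δσ = 133 + 38.7 = 171.7 kPa.
Normally consolidated clay, so the full stress increment lies on the virgin compression line:
S_c = C_c·H/(1+e₀)·log₁₀(σ'_f/σ'_0) = 0.31×3.1/(1+0.73)×log₁₀(171.7/133)
    = 0.55549 × 0.11092 = 0.06161 m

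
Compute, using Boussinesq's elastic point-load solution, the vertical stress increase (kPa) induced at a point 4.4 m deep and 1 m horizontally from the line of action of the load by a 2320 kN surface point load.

Δσ_z ≈ 50.4 kPa

Boussinesq vertical stress below a point load on an elastic half-space:
Δσ_z = 3P/(2πz²) · [1 + (r/z)²]^(−5/2)
r/z = 1/4.4 = 0.22727; [1+(r/z)²]^(−5/2) = 0.8817.
Δσ_z = 3×2320/(2π×4.4²) × 0.8817 = 57.217 × 0.8817 = 50.45 kPa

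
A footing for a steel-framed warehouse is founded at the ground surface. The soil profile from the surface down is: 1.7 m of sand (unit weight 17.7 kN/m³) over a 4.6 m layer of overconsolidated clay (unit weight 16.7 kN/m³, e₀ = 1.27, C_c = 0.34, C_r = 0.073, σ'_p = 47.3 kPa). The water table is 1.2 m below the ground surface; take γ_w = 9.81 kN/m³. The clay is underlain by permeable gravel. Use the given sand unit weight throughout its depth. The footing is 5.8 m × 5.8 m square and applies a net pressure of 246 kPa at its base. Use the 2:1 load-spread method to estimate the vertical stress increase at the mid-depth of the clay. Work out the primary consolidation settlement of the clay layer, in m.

S_c ≈ 0.305 m

Mid-depth of clay below the ground surface: z = 1.7 + 4.6/2 = 4 m.
Total vertical stress at mid-clay: σ_v = 17.7×1.7 + 16.7×2.3 = 68.5 kPa.
Pore pressure: u = 9.81×(4 − 1.2) = 27.468 kPa.
Initial effective stress: σ'_0 = σ_v − u = 68.5 − 27.468 = 41.032 kPa.
Stress increase at mid-clay by the 2:1 spreading method:
Δσ = qBL/((B+z)(L+z)) = 246×5.8×5.8/((5.8+4)(5.8+4)) = 86.167 kPa
Final effective stress: σ'_f = 41.032 + 86.167 = 127.2 kPa.
σ'_f = 127.2 > σ'_p = 47.3 kPa, so the stress path crosses the preconsolidation pressure — recompression up to σ'_p, then virgin compression beyond:
S_c = H/(1+e₀)·[C_r·log₁₀(σ'_p/σ'_0) + C_c·log₁₀(σ'_f/σ'_p)]
    = 4.6/2.27 × [0.073×log₁₀(47.3/41.032) + 0.34×log₁₀(127.2/47.3)]
    = 2.0264 × [0.0045069 + 0.14607] = 0.3051 m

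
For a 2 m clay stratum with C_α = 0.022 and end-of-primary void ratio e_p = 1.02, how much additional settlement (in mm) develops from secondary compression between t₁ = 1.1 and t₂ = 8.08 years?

Secondary compression: S_s = C_α·H/(1+e_p)·log₁₀(t₂/t₁)
S_s = 0.022×2/(1+1.02)×log₁₀(8.08/1.1)
    = 0.02178 × 0.866 = 0.01886 m

S_s ≈ 18.9 mm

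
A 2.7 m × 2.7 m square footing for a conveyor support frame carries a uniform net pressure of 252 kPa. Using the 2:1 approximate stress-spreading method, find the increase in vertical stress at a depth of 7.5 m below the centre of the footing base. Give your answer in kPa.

Δσ_z ≈ 17.7 kPa

By the 2:1 method the load spreads at 1 horizontal : 2 vertical, so at depth z the loaded area has grown by z in each plan dimension:
Δσ = qBL/((B+z)(L+z)) = 252×2.7×2.7/((2.7+7.5)(2.7+7.5)) = 17.657 kPa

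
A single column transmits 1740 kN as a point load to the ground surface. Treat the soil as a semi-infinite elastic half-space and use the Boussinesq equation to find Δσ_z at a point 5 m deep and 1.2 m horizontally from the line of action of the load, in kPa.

Boussinesq vertical stress below a point load on an elastic half-space:
Δσ_z = 3P/(2πz²) · [1 + (r/z)²]^(−5/2)
r/z = 1.2/5 = 0.24; [1+(r/z)²]^(−5/2) = 0.86935.
Δσ_z = 3×1740/(2π×5²) × 0.86935 = 33.232 × 0.86935 = 28.89 kPa

Δσ_z ≈ 28.9 kPa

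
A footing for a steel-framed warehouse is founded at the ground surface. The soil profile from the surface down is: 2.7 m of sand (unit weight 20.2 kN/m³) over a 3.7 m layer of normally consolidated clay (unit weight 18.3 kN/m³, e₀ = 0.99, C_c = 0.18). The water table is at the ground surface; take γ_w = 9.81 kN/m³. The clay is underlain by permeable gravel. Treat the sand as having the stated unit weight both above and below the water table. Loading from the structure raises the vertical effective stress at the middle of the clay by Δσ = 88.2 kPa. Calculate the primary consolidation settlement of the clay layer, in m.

Mid-depth of clay below the ground surface: z = 2.7 + 3.7/2 = 4.55 m.
Total vertical stress at mid-clay: σ_v = 20.2×2.7 + 18.3×1.85 = 88.395 kPa.
Pore pressure: u = 9.81×(4.55 − 0) = 44.636 kPa.
Initial effective stress: σ'_0 = σ_v − u = 88.395 − 44.636 = 43.759 kPa.
Final effective stress: σ'_f = σ'_0 + Δσ = 43.759 + 88.2 = 131.96 kPa.
Normally consolidated clay, so the full stress increment lies on the virgin compression line:
S_c = C_c·H/(1+e₀)·log₁₀(σ'_f/σ'_0) = 0.18×3.7/(1+0.99)×log₁₀(131.96/43.759)
    = 0.33467 × 0.47937 = 0.1604 m

S_c ≈ 0.16 m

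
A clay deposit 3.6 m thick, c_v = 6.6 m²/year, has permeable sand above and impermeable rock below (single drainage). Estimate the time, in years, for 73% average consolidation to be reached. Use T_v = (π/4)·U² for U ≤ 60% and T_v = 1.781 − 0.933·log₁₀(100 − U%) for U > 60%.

t ≈ 0.875 years

Drainage path length: H_d = H = 3.6 m (single drainage).
U > 60%: T_v = 1.781 − 0.933·log₁₀(100 − 73) = 0.44554.
t = T_v·H_d²/c_v = 0.44554×3.6²/6.6 = 0.8749 years.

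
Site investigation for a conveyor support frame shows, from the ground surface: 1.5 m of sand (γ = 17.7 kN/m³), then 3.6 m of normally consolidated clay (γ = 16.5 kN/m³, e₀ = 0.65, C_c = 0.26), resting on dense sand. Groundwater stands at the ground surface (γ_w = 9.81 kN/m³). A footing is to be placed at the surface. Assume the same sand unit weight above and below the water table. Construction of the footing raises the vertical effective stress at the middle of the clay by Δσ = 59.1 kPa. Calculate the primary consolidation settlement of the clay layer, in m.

S_c ≈ 0.307 m

Mid-depth of clay below the ground surface: z = 1.5 + 3.6/2 = 3.3 m.
Total vertical stress at mid-clay: σ_v = 17.7×1.5 + 16.5×1.8 = 56.25 kPa.
Pore pressure: u = 9.81×(3.3 − 0) = 32.373 kPa.
Initial effective stress: σ'_0 = σ_v − u = 56.25 − 32.373 = 23.877 kPa.
Final effective stress: σ'_f = σ'_0 + Δσ = 23.877 + 59.1 = 82.977 kPa.
Normally consolidated clay, so the full stress increment lies on the virgin compression line:
S_c = C_c·H/(1+e₀)·log₁₀(σ'_f/σ'_0) = 0.26×3.6/(1+0.65)×log₁₀(82.977/23.877)
    = 0.56727 × 0.54098 = 0.3069 m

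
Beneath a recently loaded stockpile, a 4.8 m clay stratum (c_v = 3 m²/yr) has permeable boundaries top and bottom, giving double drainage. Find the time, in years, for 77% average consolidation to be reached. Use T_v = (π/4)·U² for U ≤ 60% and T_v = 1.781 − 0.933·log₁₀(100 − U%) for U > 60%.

Drainage path length: H_d = H/2 = 2.4 m (double drainage).
U > 60%: T_v = 1.781 − 0.933·log₁₀(100 − 77) = 0.51051.
t = T_v·H_d²/c_v = 0.51051×2.4²/3 = 0.9802 years.

t ≈ 0.98 years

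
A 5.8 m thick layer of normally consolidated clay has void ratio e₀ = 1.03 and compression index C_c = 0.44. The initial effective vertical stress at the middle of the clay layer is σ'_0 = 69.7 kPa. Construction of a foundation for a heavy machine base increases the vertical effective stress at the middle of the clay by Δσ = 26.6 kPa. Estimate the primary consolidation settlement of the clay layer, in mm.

Final effective stress: σ'_f = σ'_0 + Δσ = 69.7 + 26.6 = 96.3 kPa.
Normally consolidated clay, so the full stress increment lies on the virgin compression line:
S_c = C_c·H/(1+e₀)·log₁₀(σ'_f/σ'_0) = 0.44×5.8/(1+1.03)×log₁₀(96.3/69.7)
    = 1.2571 × 0.14039 = 0.1765 m

S_c ≈ 176 mm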